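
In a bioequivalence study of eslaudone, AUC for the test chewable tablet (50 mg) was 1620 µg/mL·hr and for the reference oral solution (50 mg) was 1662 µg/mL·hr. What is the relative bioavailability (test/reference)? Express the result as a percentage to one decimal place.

F_rel = (AUC_test/D_test) / (AUC_ref/D_ref)
      = (1620/50) / (1662/50)
      = 32.4 / 33.24 = 0.9747 = 97.47%

F_rel = 97.5%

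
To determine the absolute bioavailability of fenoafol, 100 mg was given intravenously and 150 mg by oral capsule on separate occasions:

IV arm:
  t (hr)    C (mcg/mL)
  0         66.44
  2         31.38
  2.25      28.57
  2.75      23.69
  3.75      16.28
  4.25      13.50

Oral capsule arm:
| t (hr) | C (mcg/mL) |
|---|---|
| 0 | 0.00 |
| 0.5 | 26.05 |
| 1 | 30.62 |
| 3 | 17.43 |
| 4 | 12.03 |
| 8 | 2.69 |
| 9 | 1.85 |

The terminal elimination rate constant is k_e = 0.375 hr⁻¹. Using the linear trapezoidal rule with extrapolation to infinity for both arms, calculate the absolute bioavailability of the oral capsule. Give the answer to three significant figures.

F = 0.440

Trapezoidal AUC_0→4.25 (IV):
  [0→2]: (66.44+31.38)/2 × 2 = 97.82
  [2→2.25]: (31.38+28.57)/2 × 0.25 = 7.49375
  [2.25→2.75]: (28.57+23.69)/2 × 0.5 = 13.065
  [2.75→3.75]: (23.69+16.28)/2 × 1 = 19.985
  [3.75→4.25]: (16.28+13.50)/2 × 0.5 = 7.445
  Sum = 145.80875 mcg/mL·hr
IV tail: 13.50/0.375 = 36.000; AUC_iv,0→∞ = 145.80875 + 36.000 = 181.80875 mcg/mL·hr
Trapezoidal AUC_0→9 (oral capsule):
  [0→0.5]: (0.00+26.05)/2 × 0.5 = 6.5125
  [0.5→1]: (26.05+30.62)/2 × 0.5 = 14.1675
  [1→3]: (30.62+17.43)/2 × 2 = 48.05
  [3→4]: (17.43+12.03)/2 × 1 = 14.73
  [4→8]: (12.03+2.69)/2 × 4 = 29.44
  [8→9]: (2.69+1.85)/2 × 1 = 2.27
  Sum = 115.17 mcg/mL·hr
oral capsule tail: 1.85/0.375 = 4.933; AUC_ev,0→∞ = 115.17 + 4.933 = 120.103 mcg/mL·hr
F = (AUC_ev/D_ev)/(AUC_iv/D_iv) = (120.103/150)/(181.80875/100) = 0.800687/1.8180875 = 0.4404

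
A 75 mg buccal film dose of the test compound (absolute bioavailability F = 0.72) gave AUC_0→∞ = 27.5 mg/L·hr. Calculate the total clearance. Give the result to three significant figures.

CL = F × Dose / AUC_0→∞
   = 0.72 × 75 / 27.5 = 1.96364 L/hr

CL = 1.96 L/hr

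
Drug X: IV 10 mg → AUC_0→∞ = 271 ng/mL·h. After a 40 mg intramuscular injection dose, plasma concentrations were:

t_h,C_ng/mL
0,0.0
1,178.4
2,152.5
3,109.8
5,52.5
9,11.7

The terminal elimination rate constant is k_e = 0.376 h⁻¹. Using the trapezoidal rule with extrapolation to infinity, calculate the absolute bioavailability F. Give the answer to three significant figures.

Trapezoidal AUC_0→9 (intramuscular injection):
  [0→1]: (0.0+178.4)/2 × 1 = 89.2
  [1→2]: (178.4+152.5)/2 × 1 = 165.45
  [2→3]: (152.5+109.8)/2 × 1 = 131.15
  [3→5]: (109.8+52.5)/2 × 2 = 162.3
  [5→9]: (52.5+11.7)/2 × 4 = 128.4
  Sum = 676.5 ng/mL·h
Tail: C_last/k_e = 11.7/0.376 = 31.117
AUC_0→∞ (intramuscular injection) = 676.5 + 31.117 = 707.617 ng/mL·h
F = (AUC_ev/D_ev)/(AUC_iv/D_iv) = (707.617/40)/(271/10) = 17.690425/27.1 = 0.6528

F = 0.653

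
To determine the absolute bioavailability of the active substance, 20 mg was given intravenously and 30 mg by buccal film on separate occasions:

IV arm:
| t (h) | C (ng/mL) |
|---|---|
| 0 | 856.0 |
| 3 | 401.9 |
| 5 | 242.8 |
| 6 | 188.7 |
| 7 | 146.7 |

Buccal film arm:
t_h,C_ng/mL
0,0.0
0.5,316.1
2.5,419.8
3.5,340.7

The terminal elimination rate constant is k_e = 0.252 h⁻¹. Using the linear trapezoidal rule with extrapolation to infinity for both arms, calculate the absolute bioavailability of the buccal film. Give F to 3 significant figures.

Trapezoidal AUC_0→7 (IV):
  [0→3]: (856.0+401.9)/2 × 3 = 1886.85
  [3→5]: (401.9+242.8)/2 × 2 = 644.7
  [5→6]: (242.8+188.7)/2 × 1 = 215.75
  [6→7]: (188.7+146.7)/2 × 1 = 167.7
  Sum = 2915.0 ng/mL·h
IV tail: 146.7/0.252 = 582.143; AUC_iv,0→∞ = 2915.0 + 582.143 = 3497.143 ng/mL·h
Trapezoidal AUC_0→3.5 (buccal film):
  [0→0.5]: (0.0+316.1)/2 × 0.5 = 79.025
  [0.5→2.5]: (316.1+419.8)/2 × 2 = 735.9
  [2.5→3.5]: (419.8+340.7)/2 × 1 = 380.25
  Sum = 1195.175 ng/mL·h
buccal film tail: 340.7/0.252 = 1351.984; AUC_ev,0→∞ = 1195.175 + 1351.984 = 2547.159 ng/mL·h
F = (AUC_ev/D_ev)/(AUC_iv/D_iv) = (2547.159/30)/(3497.143/20) = 84.9053/174.85715 = 0.4856

F = 0.486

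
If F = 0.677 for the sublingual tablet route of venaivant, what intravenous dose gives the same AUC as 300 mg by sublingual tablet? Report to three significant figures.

Systemic exposure from an extravascular dose = F × D_ev, so the equivalent IV dose is F × D_ev.
D_iv = F × D_ev = 0.677 × 300 = 203.1 mg

D_iv = 203 mg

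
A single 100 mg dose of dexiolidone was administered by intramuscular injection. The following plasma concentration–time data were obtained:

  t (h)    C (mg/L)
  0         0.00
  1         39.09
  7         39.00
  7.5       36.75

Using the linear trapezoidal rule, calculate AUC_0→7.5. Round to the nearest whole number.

AUC = 273 mg/L·h

Trapezoidal AUC_0→7.5:
  [0→1]: (0.00+39.09)/2 × 1 = 19.545
  [1→7]: (39.09+39.00)/2 × 6 = 234.27
  [7→7.5]: (39.00+36.75)/2 × 0.5 = 18.9375
  Sum = 272.7525 mg/L·h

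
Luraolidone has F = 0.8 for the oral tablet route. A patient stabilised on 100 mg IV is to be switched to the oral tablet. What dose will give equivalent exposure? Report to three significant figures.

For equal systemic exposure: F × D_ev = D_iv
D_ev = D_iv / F = 100 / 0.8 = 125 mg

D_oral = 125 mg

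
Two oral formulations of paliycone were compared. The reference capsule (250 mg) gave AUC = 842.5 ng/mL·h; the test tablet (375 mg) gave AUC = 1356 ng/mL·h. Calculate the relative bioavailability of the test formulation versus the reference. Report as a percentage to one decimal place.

F_rel = 107.3%

F_rel = (AUC_test/D_test) / (AUC_ref/D_ref)
      = (1356/375) / (842.5/250)
      = 3.616 / 3.37 = 1.0730 = 107.30%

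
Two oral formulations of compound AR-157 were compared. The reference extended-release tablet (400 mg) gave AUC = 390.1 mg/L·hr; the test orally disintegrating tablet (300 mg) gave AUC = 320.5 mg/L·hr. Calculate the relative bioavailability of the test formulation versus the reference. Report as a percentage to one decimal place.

F_rel = 109.5%

F_rel = (AUC_test/D_test) / (AUC_ref/D_ref)
      = (320.5/300) / (390.1/400)
      = 1.06833 / 0.97525 = 1.0954 = 109.54%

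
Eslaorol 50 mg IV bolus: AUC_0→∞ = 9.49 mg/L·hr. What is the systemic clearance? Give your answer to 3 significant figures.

CL = 5.27 L/hr

CL = Dose_iv / AUC_0→∞
   = 50 / 9.49 = 5.2687 L/hr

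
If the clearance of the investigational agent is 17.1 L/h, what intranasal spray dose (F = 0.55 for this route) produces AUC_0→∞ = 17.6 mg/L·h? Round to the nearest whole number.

Dose = 547 mg

Dose = CL × AUC_0→∞ / F
     = 17.1 × 17.6 / 0.55 = 547.2 mg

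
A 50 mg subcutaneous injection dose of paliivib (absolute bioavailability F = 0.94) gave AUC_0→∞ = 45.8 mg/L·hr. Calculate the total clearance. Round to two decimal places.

CL = F × Dose / AUC_0→∞
   = 0.94 × 50 / 45.8 = 1.0262 L/hr

CL = 1.03 L/hr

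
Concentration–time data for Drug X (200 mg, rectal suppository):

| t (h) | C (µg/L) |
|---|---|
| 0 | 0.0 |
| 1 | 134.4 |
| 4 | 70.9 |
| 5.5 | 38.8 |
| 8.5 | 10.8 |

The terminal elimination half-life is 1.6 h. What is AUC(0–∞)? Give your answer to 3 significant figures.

AUC = 557 µg/L·h

Trapezoidal AUC_0→8.5:
  [0→1]: (0.0+134.4)/2 × 1 = 67.2
  [1→4]: (134.4+70.9)/2 × 3 = 307.95
  [4→5.5]: (70.9+38.8)/2 × 1.5 = 82.275
  [5.5→8.5]: (38.8+10.8)/2 × 3 = 74.4
  Sum = 531.825 µg/L·h
k_e = ln2 / t½ = 0.693147 / 1.6 = 0.4332 h^-1
Extrapolated tail: C_last / k_e = 10.8 / 0.4332 = 24.931
AUC_0→∞ = 531.825 + 24.931 = 556.756 µg/L·h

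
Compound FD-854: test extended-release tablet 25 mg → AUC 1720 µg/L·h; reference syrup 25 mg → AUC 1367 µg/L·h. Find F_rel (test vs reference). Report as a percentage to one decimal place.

F_rel = (AUC_test/D_test) / (AUC_ref/D_ref)
      = (1720/25) / (1367/25)
      = 68.8 / 54.68 = 1.2582 = 125.82%

F_rel = 125.8%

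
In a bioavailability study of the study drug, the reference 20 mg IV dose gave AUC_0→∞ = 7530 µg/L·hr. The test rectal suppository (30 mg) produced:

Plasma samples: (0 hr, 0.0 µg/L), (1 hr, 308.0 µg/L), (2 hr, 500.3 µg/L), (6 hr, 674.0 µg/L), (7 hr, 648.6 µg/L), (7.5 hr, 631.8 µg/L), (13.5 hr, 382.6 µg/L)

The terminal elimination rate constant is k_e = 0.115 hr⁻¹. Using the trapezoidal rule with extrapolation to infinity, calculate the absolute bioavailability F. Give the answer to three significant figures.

Trapezoidal AUC_0→13.5 (rectal suppository):
  [0→1]: (0.0+308.0)/2 × 1 = 154.0
  [1→2]: (308.0+500.3)/2 × 1 = 404.15
  [2→6]: (500.3+674.0)/2 × 4 = 2348.6
  [6→7]: (674.0+648.6)/2 × 1 = 661.3
  [7→7.5]: (648.6+631.8)/2 × 0.5 = 320.1
  [7.5→13.5]: (631.8+382.6)/2 × 6 = 3043.2
  Sum = 6931.35 µg/L·hr
Tail: C_last/k_e = 382.6/0.115 = 3326.957
AUC_0→∞ (rectal suppository) = 6931.35 + 3326.957 = 10258.307 µg/L·hr
F = (AUC_ev/D_ev)/(AUC_iv/D_iv) = (10258.307/30)/(7530/20) = 341.944/376.5 = 0.9082

F = 0.908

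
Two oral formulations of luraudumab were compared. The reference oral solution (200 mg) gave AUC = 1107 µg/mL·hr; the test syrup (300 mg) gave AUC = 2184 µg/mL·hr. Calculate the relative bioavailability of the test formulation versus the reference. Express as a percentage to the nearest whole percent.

F_rel = (AUC_test/D_test) / (AUC_ref/D_ref)
      = (2184/300) / (1107/200)
      = 7.28 / 5.535 = 1.3153 = 131.53%

F_rel = 132%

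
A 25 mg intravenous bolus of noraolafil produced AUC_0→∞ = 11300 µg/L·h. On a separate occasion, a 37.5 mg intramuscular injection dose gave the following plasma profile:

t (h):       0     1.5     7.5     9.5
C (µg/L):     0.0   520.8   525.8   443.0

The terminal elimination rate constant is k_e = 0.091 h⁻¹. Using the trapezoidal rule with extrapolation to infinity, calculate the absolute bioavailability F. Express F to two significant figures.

F = 0.55

Trapezoidal AUC_0→9.5 (intramuscular injection):
  [0→1.5]: (0.0+520.8)/2 × 1.5 = 390.6
  [1.5→7.5]: (520.8+525.8)/2 × 6 = 3139.8
  [7.5→9.5]: (525.8+443.0)/2 × 2 = 968.8
  Sum = 4499.2 µg/L·h
Tail: C_last/k_e = 443.0/0.091 = 4868.132
AUC_0→∞ (intramuscular injection) = 4499.2 + 4868.132 = 9367.332 µg/L·h
F = (AUC_ev/D_ev)/(AUC_iv/D_iv) = (9367.332/37.5)/(11300/25) = 249.79552/452 = 0.5526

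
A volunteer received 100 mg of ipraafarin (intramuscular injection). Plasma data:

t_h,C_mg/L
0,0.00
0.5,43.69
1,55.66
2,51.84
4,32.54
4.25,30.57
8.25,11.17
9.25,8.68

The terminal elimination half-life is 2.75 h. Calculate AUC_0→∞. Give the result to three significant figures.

AUC = 310 mg/L·h

Trapezoidal AUC_0→9.25:
  [0→0.5]: (0.00+43.69)/2 × 0.5 = 10.9225
  [0.5→1]: (43.69+55.66)/2 × 0.5 = 24.8375
  [1→2]: (55.66+51.84)/2 × 1 = 53.75
  [2→4]: (51.84+32.54)/2 × 2 = 84.38
  [4→4.25]: (32.54+30.57)/2 × 0.25 = 7.88875
  [4.25→8.25]: (30.57+11.17)/2 × 4 = 83.48
  [8.25→9.25]: (11.17+8.68)/2 × 1 = 9.925
  Sum = 275.18375 mg/L·h
k_e = ln2 / t½ = 0.693147 / 2.75 = 0.2521 h^-1
Extrapolated tail: C_last / k_e = 8.68 / 0.2521 = 34.431
AUC_0→∞ = 275.18375 + 34.431 = 309.61475 mg/L·h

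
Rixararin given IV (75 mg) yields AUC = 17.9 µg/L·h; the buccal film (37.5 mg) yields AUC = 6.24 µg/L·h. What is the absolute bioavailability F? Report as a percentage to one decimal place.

F = 69.7%

F = (AUC_ev / D_ev) / (AUC_iv / D_iv)
  = (6.24/37.5) / (17.9/75)
  = 0.1664 / 0.238667 = 0.6972
  = 69.72%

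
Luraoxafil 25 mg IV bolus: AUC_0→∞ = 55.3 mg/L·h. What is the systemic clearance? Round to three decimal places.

CL = Dose_iv / AUC_0→∞
   = 25 / 55.3 = 0.45208 L/h

CL = 0.452 L/h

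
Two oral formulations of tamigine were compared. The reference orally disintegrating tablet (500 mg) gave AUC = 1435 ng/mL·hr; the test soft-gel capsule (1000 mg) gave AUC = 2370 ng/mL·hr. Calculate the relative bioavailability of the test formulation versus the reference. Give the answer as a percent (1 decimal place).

F_rel = (AUC_test/D_test) / (AUC_ref/D_ref)
      = (2370/1000) / (1435/500)
      = 2.37 / 2.87 = 0.8258 = 82.58%

F_rel = 82.6%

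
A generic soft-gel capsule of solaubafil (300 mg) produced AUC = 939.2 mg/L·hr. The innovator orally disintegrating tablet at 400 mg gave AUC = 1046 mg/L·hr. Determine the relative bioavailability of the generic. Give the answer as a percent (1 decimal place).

F_rel = 119.7%

F_rel = (AUC_test/D_test) / (AUC_ref/D_ref)
      = (939.2/300) / (1046/400)
      = 3.13067 / 2.615 = 1.1972 = 119.72%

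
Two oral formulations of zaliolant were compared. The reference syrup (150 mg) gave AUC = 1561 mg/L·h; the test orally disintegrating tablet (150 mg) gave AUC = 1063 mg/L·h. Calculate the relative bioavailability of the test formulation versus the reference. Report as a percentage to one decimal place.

F_rel = 68.1%

F_rel = (AUC_test/D_test) / (AUC_ref/D_ref)
      = (1063/150) / (1561/150)
      = 7.08667 / 10.4067 = 0.6810 = 68.10%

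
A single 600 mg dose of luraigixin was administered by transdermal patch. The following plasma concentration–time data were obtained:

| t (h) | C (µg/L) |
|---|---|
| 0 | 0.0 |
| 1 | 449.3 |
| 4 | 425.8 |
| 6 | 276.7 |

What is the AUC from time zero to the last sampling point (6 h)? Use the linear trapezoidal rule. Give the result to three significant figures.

Trapezoidal AUC_0→6:
  [0→1]: (0.0+449.3)/2 × 1 = 224.65
  [1→4]: (449.3+425.8)/2 × 3 = 1312.65
  [4→6]: (425.8+276.7)/2 × 2 = 702.5
  Sum = 2239.8 µg/L·h

AUC = 2240 µg/L·h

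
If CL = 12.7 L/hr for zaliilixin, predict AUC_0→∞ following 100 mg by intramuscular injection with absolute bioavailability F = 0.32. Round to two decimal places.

AUC_0→∞ = F × Dose / CL
        = 0.32 × 100 / 12.7 = 2.51969 mg/L·hr

AUC = 2.52 mg/L·hr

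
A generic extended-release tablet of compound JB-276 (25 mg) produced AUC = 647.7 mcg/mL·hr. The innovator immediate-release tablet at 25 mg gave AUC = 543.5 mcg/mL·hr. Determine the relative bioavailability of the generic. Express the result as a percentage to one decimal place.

F_rel = (AUC_test/D_test) / (AUC_ref/D_ref)
      = (647.7/25) / (543.5/25)
      = 25.908 / 21.74 = 1.1917 = 119.17%

F_rel = 119.2%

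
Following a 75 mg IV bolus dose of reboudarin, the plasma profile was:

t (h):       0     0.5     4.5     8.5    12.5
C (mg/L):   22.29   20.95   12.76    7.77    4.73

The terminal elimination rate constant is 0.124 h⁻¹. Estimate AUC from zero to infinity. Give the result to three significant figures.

AUC = 182 mg/L·h

Trapezoidal AUC_0→12.5:
  [0→0.5]: (22.29+20.95)/2 × 0.5 = 10.81
  [0.5→4.5]: (20.95+12.76)/2 × 4 = 67.42
  [4.5→8.5]: (12.76+7.77)/2 × 4 = 41.06
  [8.5→12.5]: (7.77+4.73)/2 × 4 = 25.0
  Sum = 144.29 mg/L·h
Extrapolated tail: C_last / k_e = 4.73 / 0.124 = 38.145
AUC_0→∞ = 144.29 + 38.145 = 182.435 mg/L·h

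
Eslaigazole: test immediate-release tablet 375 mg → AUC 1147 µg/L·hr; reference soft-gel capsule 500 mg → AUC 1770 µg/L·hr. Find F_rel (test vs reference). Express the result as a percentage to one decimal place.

F_rel = 86.4%

F_rel = (AUC_test/D_test) / (AUC_ref/D_ref)
      = (1147/375) / (1770/500)
      = 3.05867 / 3.54 = 0.8640 = 86.40%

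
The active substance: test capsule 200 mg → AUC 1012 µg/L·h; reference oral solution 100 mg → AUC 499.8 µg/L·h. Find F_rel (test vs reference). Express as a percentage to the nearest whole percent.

F_rel = (AUC_test/D_test) / (AUC_ref/D_ref)
      = (1012/200) / (499.8/100)
      = 5.06 / 4.998 = 1.0124 = 101.24%

F_rel = 101%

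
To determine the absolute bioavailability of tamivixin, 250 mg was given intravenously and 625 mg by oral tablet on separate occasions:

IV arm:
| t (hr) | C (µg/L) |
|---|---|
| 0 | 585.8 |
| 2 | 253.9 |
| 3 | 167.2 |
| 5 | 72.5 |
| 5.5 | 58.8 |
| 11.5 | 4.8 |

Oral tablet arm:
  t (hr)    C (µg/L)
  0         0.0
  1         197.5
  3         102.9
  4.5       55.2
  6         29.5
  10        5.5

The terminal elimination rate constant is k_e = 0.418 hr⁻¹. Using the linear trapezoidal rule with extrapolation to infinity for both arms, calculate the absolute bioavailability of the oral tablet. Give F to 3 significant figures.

Trapezoidal AUC_0→11.5 (IV):
  [0→2]: (585.8+253.9)/2 × 2 = 839.7
  [2→3]: (253.9+167.2)/2 × 1 = 210.55
  [3→5]: (167.2+72.5)/2 × 2 = 239.7
  [5→5.5]: (72.5+58.8)/2 × 0.5 = 32.825
  [5.5→11.5]: (58.8+4.8)/2 × 6 = 190.8
  Sum = 1513.575 µg/L·hr
IV tail: 4.8/0.418 = 11.483; AUC_iv,0→∞ = 1513.575 + 11.483 = 1525.058 µg/L·hr
Trapezoidal AUC_0→10 (oral tablet):
  [0→1]: (0.0+197.5)/2 × 1 = 98.75
  [1→3]: (197.5+102.9)/2 × 2 = 300.4
  [3→4.5]: (102.9+55.2)/2 × 1.5 = 118.575
  [4.5→6]: (55.2+29.5)/2 × 1.5 = 63.525
  [6→10]: (29.5+5.5)/2 × 4 = 70.0
  Sum = 651.25 µg/L·hr
oral tablet tail: 5.5/0.418 = 13.158; AUC_ev,0→∞ = 651.25 + 13.158 = 664.408 µg/L·hr
F = (AUC_ev/D_ev)/(AUC_iv/D_iv) = (664.408/625)/(1525.058/250) = 1.0630528/6.100232 = 0.1743

F = 0.174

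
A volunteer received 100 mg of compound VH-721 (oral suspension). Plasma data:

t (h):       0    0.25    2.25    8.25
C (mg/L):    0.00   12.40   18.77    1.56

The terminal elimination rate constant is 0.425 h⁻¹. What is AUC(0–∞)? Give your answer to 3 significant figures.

AUC = 97.4 mg/L·h

Trapezoidal AUC_0→8.25:
  [0→0.25]: (0.00+12.40)/2 × 0.25 = 1.55
  [0.25→2.25]: (12.40+18.77)/2 × 2 = 31.17
  [2.25→8.25]: (18.77+1.56)/2 × 6 = 60.99
  Sum = 93.71 mg/L·h
Extrapolated tail: C_last / k_e = 1.56 / 0.425 = 3.671
AUC_0→∞ = 93.71 + 3.671 = 97.381 mg/L·h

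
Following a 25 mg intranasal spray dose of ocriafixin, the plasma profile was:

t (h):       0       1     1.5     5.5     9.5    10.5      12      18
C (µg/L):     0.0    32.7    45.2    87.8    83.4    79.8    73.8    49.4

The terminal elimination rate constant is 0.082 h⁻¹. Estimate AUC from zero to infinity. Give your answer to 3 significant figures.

AUC = 1810 µg/L·h

Trapezoidal AUC_0→18:
  [0→1]: (0.0+32.7)/2 × 1 = 16.35
  [1→1.5]: (32.7+45.2)/2 × 0.5 = 19.475
  [1.5→5.5]: (45.2+87.8)/2 × 4 = 266.0
  [5.5→9.5]: (87.8+83.4)/2 × 4 = 342.4
  [9.5→10.5]: (83.4+79.8)/2 × 1 = 81.6
  [10.5→12]: (79.8+73.8)/2 × 1.5 = 115.2
  [12→18]: (73.8+49.4)/2 × 6 = 369.6
  Sum = 1210.625 µg/L·h
Extrapolated tail: C_last / k_e = 49.4 / 0.082 = 602.439
AUC_0→∞ = 1210.625 + 602.439 = 1813.064 µg/L·h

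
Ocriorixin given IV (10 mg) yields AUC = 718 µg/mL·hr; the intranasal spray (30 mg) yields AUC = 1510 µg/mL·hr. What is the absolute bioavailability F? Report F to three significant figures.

F = (AUC_ev / D_ev) / (AUC_iv / D_iv)
  = (1510/30) / (718/10)
  = 50.3333 / 71.8 = 0.7010

F = 0.701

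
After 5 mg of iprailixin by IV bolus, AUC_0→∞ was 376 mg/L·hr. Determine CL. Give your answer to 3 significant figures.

CL = 0.0133 L/hr

CL = Dose_iv / AUC_0→∞
   = 5 / 376 = 0.0132979 L/hr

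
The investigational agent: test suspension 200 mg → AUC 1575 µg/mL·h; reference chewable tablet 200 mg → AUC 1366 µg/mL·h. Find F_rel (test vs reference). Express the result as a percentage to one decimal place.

F_rel = 115.3%

F_rel = (AUC_test/D_test) / (AUC_ref/D_ref)
      = (1575/200) / (1366/200)
      = 7.875 / 6.83 = 1.1530 = 115.30%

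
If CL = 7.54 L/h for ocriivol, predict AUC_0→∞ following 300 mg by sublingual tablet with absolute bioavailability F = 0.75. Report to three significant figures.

AUC = 29.8 mg/L·h

AUC_0→∞ = F × Dose / CL
        = 0.75 × 300 / 7.54 = 29.8408 mg/L·h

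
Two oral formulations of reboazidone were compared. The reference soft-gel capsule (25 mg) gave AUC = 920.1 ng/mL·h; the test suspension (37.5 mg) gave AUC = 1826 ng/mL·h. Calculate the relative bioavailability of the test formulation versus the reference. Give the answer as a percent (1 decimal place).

F_rel = (AUC_test/D_test) / (AUC_ref/D_ref)
      = (1826/37.5) / (920.1/25)
      = 48.6933 / 36.804 = 1.3230 = 132.30%

F_rel = 132.3%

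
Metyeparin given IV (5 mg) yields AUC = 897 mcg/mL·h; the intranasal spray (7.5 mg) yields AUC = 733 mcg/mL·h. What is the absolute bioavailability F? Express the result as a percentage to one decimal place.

F = 54.5%

F = (AUC_ev / D_ev) / (AUC_iv / D_iv)
  = (733/7.5) / (897/5)
  = 97.7333 / 179.4 = 0.5448
  = 54.48%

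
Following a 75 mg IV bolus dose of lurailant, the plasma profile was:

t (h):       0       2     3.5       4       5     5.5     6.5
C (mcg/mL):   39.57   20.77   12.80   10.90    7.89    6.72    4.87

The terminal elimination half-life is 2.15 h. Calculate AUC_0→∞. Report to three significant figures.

AUC = 125 mcg/mL·h

Trapezoidal AUC_0→6.5:
  [0→2]: (39.57+20.77)/2 × 2 = 60.34
  [2→3.5]: (20.77+12.80)/2 × 1.5 = 25.1775
  [3.5→4]: (12.80+10.90)/2 × 0.5 = 5.925
  [4→5]: (10.90+7.89)/2 × 1 = 9.395
  [5→5.5]: (7.89+6.72)/2 × 0.5 = 3.6525
  [5.5→6.5]: (6.72+4.87)/2 × 1 = 5.795
  Sum = 110.285 mcg/mL·h
k_e = ln2 / t½ = 0.693147 / 2.15 = 0.3224 h^-1
Extrapolated tail: C_last / k_e = 4.87 / 0.3224 = 15.105
AUC_0→∞ = 110.285 + 15.105 = 125.39 mcg/mL·h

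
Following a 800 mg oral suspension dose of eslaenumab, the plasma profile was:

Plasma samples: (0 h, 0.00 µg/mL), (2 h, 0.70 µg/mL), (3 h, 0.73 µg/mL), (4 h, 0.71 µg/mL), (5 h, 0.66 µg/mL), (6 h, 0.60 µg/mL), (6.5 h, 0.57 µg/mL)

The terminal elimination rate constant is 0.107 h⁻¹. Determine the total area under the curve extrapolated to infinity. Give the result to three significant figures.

AUC = 9.07 µg/mL·h

Trapezoidal AUC_0→6.5:
  [0→2]: (0.00+0.70)/2 × 2 = 0.7
  [2→3]: (0.70+0.73)/2 × 1 = 0.715
  [3→4]: (0.73+0.71)/2 × 1 = 0.72
  [4→5]: (0.71+0.66)/2 × 1 = 0.685
  [5→6]: (0.66+0.60)/2 × 1 = 0.63
  [6→6.5]: (0.60+0.57)/2 × 0.5 = 0.2925
  Sum = 3.7425 µg/mL·h
Extrapolated tail: C_last / k_e = 0.57 / 0.107 = 5.327
AUC_0→∞ = 3.7425 + 5.327 = 9.0695 µg/mL·h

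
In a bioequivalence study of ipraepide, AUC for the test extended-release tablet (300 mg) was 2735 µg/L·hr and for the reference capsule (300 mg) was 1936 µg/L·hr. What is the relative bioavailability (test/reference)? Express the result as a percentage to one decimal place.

F_rel = (AUC_test/D_test) / (AUC_ref/D_ref)
      = (2735/300) / (1936/300)
      = 9.11667 / 6.45333 = 1.4127 = 141.27%

F_rel = 141.3%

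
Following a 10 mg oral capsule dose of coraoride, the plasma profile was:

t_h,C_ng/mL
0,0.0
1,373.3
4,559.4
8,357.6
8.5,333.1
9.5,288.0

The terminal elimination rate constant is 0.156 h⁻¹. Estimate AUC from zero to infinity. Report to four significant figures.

Trapezoidal AUC_0→9.5:
  [0→1]: (0.0+373.3)/2 × 1 = 186.65
  [1→4]: (373.3+559.4)/2 × 3 = 1399.05
  [4→8]: (559.4+357.6)/2 × 4 = 1834.0
  [8→8.5]: (357.6+333.1)/2 × 0.5 = 172.675
  [8.5→9.5]: (333.1+288.0)/2 × 1 = 310.55
  Sum = 3902.925 ng/mL·h
Extrapolated tail: C_last / k_e = 288.0 / 0.156 = 1846.154
AUC_0→∞ = 3902.925 + 1846.154 = 5749.079 ng/mL·h

AUC = 5749 ng/mL·h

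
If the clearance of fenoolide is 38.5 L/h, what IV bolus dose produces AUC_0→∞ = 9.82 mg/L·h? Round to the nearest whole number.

Dose = 378 mg

Dose_iv = CL × AUC_0→∞
     = 38.5 × 9.82 = 378.07 mg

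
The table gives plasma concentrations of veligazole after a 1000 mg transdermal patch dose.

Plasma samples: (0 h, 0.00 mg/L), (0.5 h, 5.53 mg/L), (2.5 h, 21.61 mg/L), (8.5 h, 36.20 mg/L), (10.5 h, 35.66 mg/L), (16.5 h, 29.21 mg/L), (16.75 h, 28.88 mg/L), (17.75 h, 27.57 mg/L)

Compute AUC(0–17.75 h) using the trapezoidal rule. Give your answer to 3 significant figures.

Trapezoidal AUC_0→17.75:
  [0→0.5]: (0.00+5.53)/2 × 0.5 = 1.3825
  [0.5→2.5]: (5.53+21.61)/2 × 2 = 27.14
  [2.5→8.5]: (21.61+36.20)/2 × 6 = 173.43
  [8.5→10.5]: (36.20+35.66)/2 × 2 = 71.86
  [10.5→16.5]: (35.66+29.21)/2 × 6 = 194.61
  [16.5→16.75]: (29.21+28.88)/2 × 0.25 = 7.26125
  [16.75→17.75]: (28.88+27.57)/2 × 1 = 28.225
  Sum = 503.90875 mg/L·h

AUC = 504 mg/L·h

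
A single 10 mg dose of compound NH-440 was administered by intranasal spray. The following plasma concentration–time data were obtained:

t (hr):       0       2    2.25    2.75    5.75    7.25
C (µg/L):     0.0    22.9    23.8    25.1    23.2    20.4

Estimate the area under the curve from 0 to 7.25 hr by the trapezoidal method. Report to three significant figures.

AUC = 146 µg/L·hr

Trapezoidal AUC_0→7.25:
  [0→2]: (0.0+22.9)/2 × 2 = 22.9
  [2→2.25]: (22.9+23.8)/2 × 0.25 = 5.8375
  [2.25→2.75]: (23.8+25.1)/2 × 0.5 = 12.225
  [2.75→5.75]: (25.1+23.2)/2 × 3 = 72.45
  [5.75→7.25]: (23.2+20.4)/2 × 1.5 = 32.7
  Sum = 146.1125 µg/L·hr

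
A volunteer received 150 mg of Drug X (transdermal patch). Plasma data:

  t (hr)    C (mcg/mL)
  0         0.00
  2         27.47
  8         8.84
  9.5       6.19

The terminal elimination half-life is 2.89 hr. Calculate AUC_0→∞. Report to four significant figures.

Trapezoidal AUC_0→9.5:
  [0→2]: (0.00+27.47)/2 × 2 = 27.47
  [2→8]: (27.47+8.84)/2 × 6 = 108.93
  [8→9.5]: (8.84+6.19)/2 × 1.5 = 11.2725
  Sum = 147.6725 mcg/mL·hr
k_e = ln2 / t½ = 0.693147 / 2.89 = 0.2398 hr^-1
Extrapolated tail: C_last / k_e = 6.19 / 0.2398 = 25.813
AUC_0→∞ = 147.6725 + 25.813 = 173.4855 mcg/mL·hr

AUC = 173.5 mcg/mL·hr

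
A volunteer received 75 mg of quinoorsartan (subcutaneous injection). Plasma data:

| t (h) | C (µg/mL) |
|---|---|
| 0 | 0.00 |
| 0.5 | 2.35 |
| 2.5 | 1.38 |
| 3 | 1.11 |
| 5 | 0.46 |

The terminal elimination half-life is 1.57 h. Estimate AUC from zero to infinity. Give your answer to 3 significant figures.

AUC = 7.55 µg/mL·h

Trapezoidal AUC_0→5:
  [0→0.5]: (0.00+2.35)/2 × 0.5 = 0.5875
  [0.5→2.5]: (2.35+1.38)/2 × 2 = 3.73
  [2.5→3]: (1.38+1.11)/2 × 0.5 = 0.6225
  [3→5]: (1.11+0.46)/2 × 2 = 1.57
  Sum = 6.51 µg/mL·h
k_e = ln2 / t½ = 0.693147 / 1.57 = 0.4415 h^-1
Extrapolated tail: C_last / k_e = 0.46 / 0.4415 = 1.042
AUC_0→∞ = 6.51 + 1.042 = 7.552 µg/mL·h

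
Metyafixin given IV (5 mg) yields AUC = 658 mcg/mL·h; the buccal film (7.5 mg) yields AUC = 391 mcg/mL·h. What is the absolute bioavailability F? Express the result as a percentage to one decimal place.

F = 39.6%

F = (AUC_ev / D_ev) / (AUC_iv / D_iv)
  = (391/7.5) / (658/5)
  = 52.1333 / 131.6 = 0.3961
  = 39.61%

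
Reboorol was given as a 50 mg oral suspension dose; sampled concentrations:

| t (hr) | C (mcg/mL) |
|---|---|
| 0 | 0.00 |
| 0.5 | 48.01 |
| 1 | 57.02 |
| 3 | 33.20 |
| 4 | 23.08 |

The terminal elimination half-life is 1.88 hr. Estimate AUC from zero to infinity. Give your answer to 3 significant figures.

AUC = 219 mcg/mL·hr

Trapezoidal AUC_0→4:
  [0→0.5]: (0.00+48.01)/2 × 0.5 = 12.0025
  [0.5→1]: (48.01+57.02)/2 × 0.5 = 26.2575
  [1→3]: (57.02+33.20)/2 × 2 = 90.22
  [3→4]: (33.20+23.08)/2 × 1 = 28.14
  Sum = 156.62 mcg/mL·hr
k_e = ln2 / t½ = 0.693147 / 1.88 = 0.3687 hr^-1
Extrapolated tail: C_last / k_e = 23.08 / 0.3687 = 62.598
AUC_0→∞ = 156.62 + 62.598 = 219.218 mcg/mL·hr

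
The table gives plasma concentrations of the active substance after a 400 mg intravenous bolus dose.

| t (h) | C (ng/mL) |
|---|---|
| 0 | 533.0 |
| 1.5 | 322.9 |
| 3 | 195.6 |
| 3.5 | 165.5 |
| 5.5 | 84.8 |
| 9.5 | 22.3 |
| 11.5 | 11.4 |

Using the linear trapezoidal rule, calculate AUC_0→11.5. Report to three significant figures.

AUC = 1620 ng/mL·h

Trapezoidal AUC_0→11.5:
  [0→1.5]: (533.0+322.9)/2 × 1.5 = 641.925
  [1.5→3]: (322.9+195.6)/2 × 1.5 = 388.875
  [3→3.5]: (195.6+165.5)/2 × 0.5 = 90.275
  [3.5→5.5]: (165.5+84.8)/2 × 2 = 250.3
  [5.5→9.5]: (84.8+22.3)/2 × 4 = 214.2
  [9.5→11.5]: (22.3+11.4)/2 × 2 = 33.7
  Sum = 1619.275 ng/mL·h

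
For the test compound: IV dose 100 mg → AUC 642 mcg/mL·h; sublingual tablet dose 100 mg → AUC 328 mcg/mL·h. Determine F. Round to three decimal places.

F = (AUC_ev / D_ev) / (AUC_iv / D_iv)
  = (328/100) / (642/100)
  = 3.28 / 6.42 = 0.5109

F = 0.511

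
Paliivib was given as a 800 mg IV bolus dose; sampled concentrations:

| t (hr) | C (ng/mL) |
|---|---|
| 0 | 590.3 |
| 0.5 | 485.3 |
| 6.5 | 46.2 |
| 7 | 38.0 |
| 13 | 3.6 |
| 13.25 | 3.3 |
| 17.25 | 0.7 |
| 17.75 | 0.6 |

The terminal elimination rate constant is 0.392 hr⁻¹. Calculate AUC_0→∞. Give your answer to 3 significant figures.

AUC = 2020 ng/mL·hr

Trapezoidal AUC_0→17.75:
  [0→0.5]: (590.3+485.3)/2 × 0.5 = 268.9
  [0.5→6.5]: (485.3+46.2)/2 × 6 = 1594.5
  [6.5→7]: (46.2+38.0)/2 × 0.5 = 21.05
  [7→13]: (38.0+3.6)/2 × 6 = 124.8
  [13→13.25]: (3.6+3.3)/2 × 0.25 = 0.8625
  [13.25→17.25]: (3.3+0.7)/2 × 4 = 8.0
  [17.25→17.75]: (0.7+0.6)/2 × 0.5 = 0.325
  Sum = 2018.4375 ng/mL·hr
Extrapolated tail: C_last / k_e = 0.6 / 0.392 = 1.531
AUC_0→∞ = 2018.4375 + 1.531 = 2019.9685 ng/mL·hr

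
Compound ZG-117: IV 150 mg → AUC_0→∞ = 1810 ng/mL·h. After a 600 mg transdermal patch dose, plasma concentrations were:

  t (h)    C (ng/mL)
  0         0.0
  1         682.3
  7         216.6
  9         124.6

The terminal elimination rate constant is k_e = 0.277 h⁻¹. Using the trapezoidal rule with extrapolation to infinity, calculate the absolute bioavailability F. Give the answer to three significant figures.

F = 0.529

Trapezoidal AUC_0→9 (transdermal patch):
  [0→1]: (0.0+682.3)/2 × 1 = 341.15
  [1→7]: (682.3+216.6)/2 × 6 = 2696.7
  [7→9]: (216.6+124.6)/2 × 2 = 341.2
  Sum = 3379.05 ng/mL·h
Tail: C_last/k_e = 124.6/0.277 = 449.819
AUC_0→∞ (transdermal patch) = 3379.05 + 449.819 = 3828.869 ng/mL·h
F = (AUC_ev/D_ev)/(AUC_iv/D_iv) = (3828.869/600)/(1810/150) = 6.38145/12.0667 = 0.5288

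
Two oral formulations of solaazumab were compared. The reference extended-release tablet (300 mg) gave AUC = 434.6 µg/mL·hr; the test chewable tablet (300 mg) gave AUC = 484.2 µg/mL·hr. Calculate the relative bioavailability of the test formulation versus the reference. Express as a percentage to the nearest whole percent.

F_rel = 111%

F_rel = (AUC_test/D_test) / (AUC_ref/D_ref)
      = (484.2/300) / (434.6/300)
      = 1.614 / 1.44867 = 1.1141 = 111.41%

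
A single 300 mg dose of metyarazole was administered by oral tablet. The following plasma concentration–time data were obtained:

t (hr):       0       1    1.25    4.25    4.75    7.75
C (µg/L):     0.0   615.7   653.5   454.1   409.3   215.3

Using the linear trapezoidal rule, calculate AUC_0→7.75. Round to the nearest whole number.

Trapezoidal AUC_0→7.75:
  [0→1]: (0.0+615.7)/2 × 1 = 307.85
  [1→1.25]: (615.7+653.5)/2 × 0.25 = 158.65
  [1.25→4.25]: (653.5+454.1)/2 × 3 = 1661.4
  [4.25→4.75]: (454.1+409.3)/2 × 0.5 = 215.85
  [4.75→7.75]: (409.3+215.3)/2 × 3 = 936.9
  Sum = 3280.65 µg/L·hr

AUC = 3281 µg/L·hr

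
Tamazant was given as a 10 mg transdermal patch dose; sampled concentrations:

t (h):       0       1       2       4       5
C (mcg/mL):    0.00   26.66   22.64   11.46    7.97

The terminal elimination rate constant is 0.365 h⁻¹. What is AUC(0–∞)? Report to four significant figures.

AUC = 103.6 mcg/mL·h

Trapezoidal AUC_0→5:
  [0→1]: (0.00+26.66)/2 × 1 = 13.33
  [1→2]: (26.66+22.64)/2 × 1 = 24.65
  [2→4]: (22.64+11.46)/2 × 2 = 34.1
  [4→5]: (11.46+7.97)/2 × 1 = 9.715
  Sum = 81.795 mcg/mL·h
Extrapolated tail: C_last / k_e = 7.97 / 0.365 = 21.836
AUC_0→∞ = 81.795 + 21.836 = 103.631 mcg/mL·h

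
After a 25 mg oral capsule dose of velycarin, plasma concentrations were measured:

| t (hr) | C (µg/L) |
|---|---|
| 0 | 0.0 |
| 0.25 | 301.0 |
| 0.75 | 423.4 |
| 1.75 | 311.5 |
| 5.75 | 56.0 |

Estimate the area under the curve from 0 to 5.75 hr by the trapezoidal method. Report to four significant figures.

Trapezoidal AUC_0→5.75:
  [0→0.25]: (0.0+301.0)/2 × 0.25 = 37.625
  [0.25→0.75]: (301.0+423.4)/2 × 0.5 = 181.1
  [0.75→1.75]: (423.4+311.5)/2 × 1 = 367.45
  [1.75→5.75]: (311.5+56.0)/2 × 4 = 735.0
  Sum = 1321.175 µg/L·hr

AUC = 1321 µg/L·hr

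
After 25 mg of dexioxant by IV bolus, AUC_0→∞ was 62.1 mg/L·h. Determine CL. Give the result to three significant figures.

CL = 0.403 L/h

CL = Dose_iv / AUC_0→∞
   = 25 / 62.1 = 0.402576 L/h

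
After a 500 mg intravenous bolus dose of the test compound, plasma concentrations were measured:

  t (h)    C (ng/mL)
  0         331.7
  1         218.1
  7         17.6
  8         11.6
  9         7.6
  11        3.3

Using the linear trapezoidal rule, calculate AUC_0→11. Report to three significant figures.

AUC = 1020 ng/mL·h

Trapezoidal AUC_0→11:
  [0→1]: (331.7+218.1)/2 × 1 = 274.9
  [1→7]: (218.1+17.6)/2 × 6 = 707.1
  [7→8]: (17.6+11.6)/2 × 1 = 14.6
  [8→9]: (11.6+7.6)/2 × 1 = 9.6
  [9→11]: (7.6+3.3)/2 × 2 = 10.9
  Sum = 1017.1 ng/mL·h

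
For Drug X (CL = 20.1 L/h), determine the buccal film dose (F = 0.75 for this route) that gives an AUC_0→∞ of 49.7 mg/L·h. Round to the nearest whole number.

Dose = CL × AUC_0→∞ / F
     = 20.1 × 49.7 / 0.75 = 1331.96 mg

Dose = 1332 mg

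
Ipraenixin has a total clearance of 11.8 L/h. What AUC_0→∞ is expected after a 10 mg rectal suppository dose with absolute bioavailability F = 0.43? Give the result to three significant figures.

AUC = 0.364 mg/L·h

AUC_0→∞ = F × Dose / CL
        = 0.43 × 10 / 11.8 = 0.364407 mg/L·h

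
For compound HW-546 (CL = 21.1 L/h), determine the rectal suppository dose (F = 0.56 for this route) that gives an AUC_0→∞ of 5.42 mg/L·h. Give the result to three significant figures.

Dose = CL × AUC_0→∞ / F
     = 21.1 × 5.42 / 0.56 = 204.218 mg

Dose = 204 mg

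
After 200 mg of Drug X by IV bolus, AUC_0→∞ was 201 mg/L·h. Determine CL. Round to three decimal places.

CL = Dose_iv / AUC_0→∞
   = 200 / 201 = 0.995025 L/h

CL = 0.995 L/h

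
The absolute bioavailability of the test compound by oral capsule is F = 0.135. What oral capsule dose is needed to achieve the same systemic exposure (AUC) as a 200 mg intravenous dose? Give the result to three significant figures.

For equal systemic exposure: F × D_ev = D_iv
D_ev = D_iv / F = 200 / 0.135 = 1481.48 mg

D_oral = 1480 mg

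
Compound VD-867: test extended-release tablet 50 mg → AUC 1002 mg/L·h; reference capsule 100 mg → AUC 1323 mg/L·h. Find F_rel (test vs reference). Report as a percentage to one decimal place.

F_rel = 151.5%

F_rel = (AUC_test/D_test) / (AUC_ref/D_ref)
      = (1002/50) / (1323/100)
      = 20.04 / 13.23 = 1.5147 = 151.47%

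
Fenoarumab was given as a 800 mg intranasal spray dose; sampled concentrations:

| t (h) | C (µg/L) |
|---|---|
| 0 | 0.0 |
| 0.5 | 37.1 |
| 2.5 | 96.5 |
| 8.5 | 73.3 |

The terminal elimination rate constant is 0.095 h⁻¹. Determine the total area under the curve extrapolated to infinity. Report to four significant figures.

Trapezoidal AUC_0→8.5:
  [0→0.5]: (0.0+37.1)/2 × 0.5 = 9.275
  [0.5→2.5]: (37.1+96.5)/2 × 2 = 133.6
  [2.5→8.5]: (96.5+73.3)/2 × 6 = 509.4
  Sum = 652.275 µg/L·h
Extrapolated tail: C_last / k_e = 73.3 / 0.095 = 771.579
AUC_0→∞ = 652.275 + 771.579 = 1423.854 µg/L·h

AUC = 1424 µg/L·h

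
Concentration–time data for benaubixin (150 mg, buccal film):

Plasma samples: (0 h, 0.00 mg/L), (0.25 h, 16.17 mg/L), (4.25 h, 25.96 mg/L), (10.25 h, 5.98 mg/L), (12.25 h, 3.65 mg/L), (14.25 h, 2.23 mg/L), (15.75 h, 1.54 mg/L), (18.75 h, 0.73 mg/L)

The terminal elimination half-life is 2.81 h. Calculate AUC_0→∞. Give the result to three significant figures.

AUC = 207 mg/L·h

Trapezoidal AUC_0→18.75:
  [0→0.25]: (0.00+16.17)/2 × 0.25 = 2.02125
  [0.25→4.25]: (16.17+25.96)/2 × 4 = 84.26
  [4.25→10.25]: (25.96+5.98)/2 × 6 = 95.82
  [10.25→12.25]: (5.98+3.65)/2 × 2 = 9.63
  [12.25→14.25]: (3.65+2.23)/2 × 2 = 5.88
  [14.25→15.75]: (2.23+1.54)/2 × 1.5 = 2.8275
  [15.75→18.75]: (1.54+0.73)/2 × 3 = 3.405
  Sum = 203.84375 mg/L·h
k_e = ln2 / t½ = 0.693147 / 2.81 = 0.2467 h^-1
Extrapolated tail: C_last / k_e = 0.73 / 0.2467 = 2.959
AUC_0→∞ = 203.84375 + 2.959 = 206.80275 mg/L·h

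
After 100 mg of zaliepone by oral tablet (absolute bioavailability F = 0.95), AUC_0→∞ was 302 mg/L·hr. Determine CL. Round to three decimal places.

CL = 0.315 L/hr

CL = F × Dose / AUC_0→∞
   = 0.95 × 100 / 302 = 0.31457 L/hr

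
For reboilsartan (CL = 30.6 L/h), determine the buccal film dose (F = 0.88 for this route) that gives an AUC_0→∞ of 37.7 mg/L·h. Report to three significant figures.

Dose = 1310 mg

Dose = CL × AUC_0→∞ / F
     = 30.6 × 37.7 / 0.88 = 1310.93 mg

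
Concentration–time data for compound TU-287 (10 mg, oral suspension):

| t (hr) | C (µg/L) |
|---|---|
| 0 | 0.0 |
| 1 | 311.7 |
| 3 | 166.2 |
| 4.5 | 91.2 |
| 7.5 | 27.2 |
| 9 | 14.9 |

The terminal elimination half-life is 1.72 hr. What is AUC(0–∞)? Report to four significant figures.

AUC = 1073 µg/L·hr

Trapezoidal AUC_0→9:
  [0→1]: (0.0+311.7)/2 × 1 = 155.85
  [1→3]: (311.7+166.2)/2 × 2 = 477.9
  [3→4.5]: (166.2+91.2)/2 × 1.5 = 193.05
  [4.5→7.5]: (91.2+27.2)/2 × 3 = 177.6
  [7.5→9]: (27.2+14.9)/2 × 1.5 = 31.575
  Sum = 1035.975 µg/L·hr
k_e = ln2 / t½ = 0.693147 / 1.72 = 0.4030 hr^-1
Extrapolated tail: C_last / k_e = 14.9 / 0.403 = 36.973
AUC_0→∞ = 1035.975 + 36.973 = 1072.948 µg/L·hr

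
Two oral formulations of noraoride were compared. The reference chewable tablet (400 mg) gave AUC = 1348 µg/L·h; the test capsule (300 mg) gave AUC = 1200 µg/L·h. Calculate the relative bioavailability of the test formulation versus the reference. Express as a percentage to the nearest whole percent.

F_rel = (AUC_test/D_test) / (AUC_ref/D_ref)
      = (1200/300) / (1348/400)
      = 4 / 3.37 = 1.1869 = 118.69%

F_rel = 119%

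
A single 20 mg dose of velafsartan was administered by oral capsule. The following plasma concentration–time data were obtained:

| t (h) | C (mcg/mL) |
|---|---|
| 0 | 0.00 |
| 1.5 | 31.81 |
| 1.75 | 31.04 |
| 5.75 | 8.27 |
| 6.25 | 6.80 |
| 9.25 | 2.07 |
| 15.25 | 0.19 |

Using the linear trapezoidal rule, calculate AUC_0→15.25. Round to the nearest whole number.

AUC = 134 mcg/mL·h

Trapezoidal AUC_0→15.25:
  [0→1.5]: (0.00+31.81)/2 × 1.5 = 23.8575
  [1.5→1.75]: (31.81+31.04)/2 × 0.25 = 7.85625
  [1.75→5.75]: (31.04+8.27)/2 × 4 = 78.62
  [5.75→6.25]: (8.27+6.80)/2 × 0.5 = 3.7675
  [6.25→9.25]: (6.80+2.07)/2 × 3 = 13.305
  [9.25→15.25]: (2.07+0.19)/2 × 6 = 6.78
  Sum = 134.18625 mcg/mL·h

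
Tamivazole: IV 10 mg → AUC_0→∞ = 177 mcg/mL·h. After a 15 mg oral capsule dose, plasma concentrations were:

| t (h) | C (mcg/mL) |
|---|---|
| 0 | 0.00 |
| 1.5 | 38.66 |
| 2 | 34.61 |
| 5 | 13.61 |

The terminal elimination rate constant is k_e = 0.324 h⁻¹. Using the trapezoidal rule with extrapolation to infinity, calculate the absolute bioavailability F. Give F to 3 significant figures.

Trapezoidal AUC_0→5 (oral capsule):
  [0→1.5]: (0.00+38.66)/2 × 1.5 = 28.995
  [1.5→2]: (38.66+34.61)/2 × 0.5 = 18.3175
  [2→5]: (34.61+13.61)/2 × 3 = 72.33
  Sum = 119.6425 mcg/mL·h
Tail: C_last/k_e = 13.61/0.324 = 42.006
AUC_0→∞ (oral capsule) = 119.6425 + 42.006 = 161.6485 mcg/mL·h
F = (AUC_ev/D_ev)/(AUC_iv/D_iv) = (161.6485/15)/(177/10) = 10.7766/17.7 = 0.6088

F = 0.609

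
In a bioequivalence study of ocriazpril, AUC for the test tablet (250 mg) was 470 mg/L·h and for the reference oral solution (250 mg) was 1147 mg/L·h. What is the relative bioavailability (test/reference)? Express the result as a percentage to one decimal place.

F_rel = 41.0%

F_rel = (AUC_test/D_test) / (AUC_ref/D_ref)
      = (470/250) / (1147/250)
      = 1.88 / 4.588 = 0.4098 = 40.98%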